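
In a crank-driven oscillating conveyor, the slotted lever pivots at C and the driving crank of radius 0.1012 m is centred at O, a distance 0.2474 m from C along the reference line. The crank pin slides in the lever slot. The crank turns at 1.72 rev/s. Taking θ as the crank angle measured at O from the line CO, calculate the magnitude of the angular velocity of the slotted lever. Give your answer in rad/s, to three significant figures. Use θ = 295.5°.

ω = 10.81 rad/s (from 1.72 rev/s).
Crank pin A relative to C: A = (d + r cosθ, r sinθ); lever angle φ = atan2(r sinθ, d + r cosθ).
Differentiating tanφ: φ̇ = rω(d cosθ + r)/(d² + r² + 2dr cosθ).
d² + r² + 2dr cosθ = |CA|² = 0.0930055 m²;  d cosθ + r = +0.20771 m.
|ω_lever| = |0.1012·10.81·+0.20771| / 0.0930055 = 2.4425 rad/s.

2.44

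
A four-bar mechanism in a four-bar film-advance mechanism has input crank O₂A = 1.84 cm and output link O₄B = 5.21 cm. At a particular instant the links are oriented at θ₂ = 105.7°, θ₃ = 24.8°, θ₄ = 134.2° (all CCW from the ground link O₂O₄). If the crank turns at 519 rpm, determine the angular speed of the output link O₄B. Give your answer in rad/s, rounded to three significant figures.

20.1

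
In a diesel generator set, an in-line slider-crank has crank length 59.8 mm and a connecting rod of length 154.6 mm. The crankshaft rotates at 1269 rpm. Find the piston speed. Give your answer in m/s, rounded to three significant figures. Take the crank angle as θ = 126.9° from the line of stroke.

4.80

ω = 2π·1269/60 = 132.9 rad/s
For an in-line slider-crank, x = r cosθ + √(L² − r² sin²θ), so v = −rω sinθ·[1 + r cosθ/√(L² − r² sin²θ)].
With r = 0.0598 m, L = 0.1546 m, θ = 126.9°: √(L² − r² sin²θ) = 0.14702 m.
v = −0.0598·132.9·0.79968·[1 + 0.0598·-0.60042/0.14702] = -4.8029 m/s.
|v| = 4.8029 m/s.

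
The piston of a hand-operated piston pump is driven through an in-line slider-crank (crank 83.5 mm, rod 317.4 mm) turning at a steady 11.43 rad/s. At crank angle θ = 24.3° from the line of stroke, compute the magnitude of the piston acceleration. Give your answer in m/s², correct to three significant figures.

11.9

ω = 11.43 rad/s
x(θ) = r cosθ + √(L² − r² sin²θ); with ω constant, a = ω²·d²x/dθ².
d²x/dθ² = −r cosθ − r²(cos2θ)/√u − r⁴ sin²2θ/(4u^{3/2}),  u = L² − r² sin²θ = 0.0995621 m².
Substituting r = 0.0835 m, L = 0.3174 m, θ = 24.3°: d²x/dθ² = -0.090933 m.
a = ω²·d²x/dθ² = (11.43)²·(-0.090933) = -11.88 m/s²;  |a| = 11.88 m/s².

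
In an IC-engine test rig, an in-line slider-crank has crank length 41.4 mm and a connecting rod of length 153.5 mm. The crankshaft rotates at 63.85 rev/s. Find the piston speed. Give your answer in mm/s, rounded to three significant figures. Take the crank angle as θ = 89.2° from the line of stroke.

ω = 2π·63.9 = 401.2 rad/s
For an in-line slider-crank, x = r cosθ + √(L² − r² sin²θ), so v = −rω sinθ·[1 + r cosθ/√(L² − r² sin²θ)].
With r = 0.0414 m, L = 0.1535 m, θ = 89.2°: √(L² − r² sin²θ) = 0.14781 m.
v = −0.0414·401.2·0.99990·[1 + 0.0414·0.01396/0.14781] = -16.672 m/s.
|v| = 16.672 m/s = 16672 mm/s.

16700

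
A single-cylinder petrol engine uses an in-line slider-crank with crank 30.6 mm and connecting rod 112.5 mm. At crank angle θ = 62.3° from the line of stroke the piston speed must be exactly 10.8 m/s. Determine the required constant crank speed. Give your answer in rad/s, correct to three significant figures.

For an in-line slider-crank, |v_piston| = rω|sinθ|·[1 + r cosθ/√(L² − r² sin²θ)].
With r = 0.0306 m, L = 0.1125 m, θ = 62.3°: the bracketed kinematic factor |dx/dθ| = 0.030622 m.
ω = v/|dx/dθ| = 10.8/0.030622 = 352.68 rad/s.

353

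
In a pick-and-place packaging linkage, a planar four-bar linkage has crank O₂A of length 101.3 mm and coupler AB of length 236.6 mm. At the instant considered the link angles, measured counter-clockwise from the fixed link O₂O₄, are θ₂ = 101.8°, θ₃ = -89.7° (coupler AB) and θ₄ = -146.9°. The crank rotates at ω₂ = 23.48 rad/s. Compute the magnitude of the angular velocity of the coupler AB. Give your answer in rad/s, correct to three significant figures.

11.1

ω₂ = 23.48 rad/s
Differentiating the loop-closure r₂e^{iθ₂}+r₃e^{iθ₃}=r₁+r₄e^{iθ₄} gives r₂ω₂e^{iθ₂}+r₃ω₃e^{iθ₃}=r₄ω₄e^{iθ₄}.
Eliminating the other unknown: ω₃ = r₂ω₂ sin(θ₄−θ₂) / [r₃ sin(θ₃−θ₄)].
Numerator sine = +0.93169; denominator sine = +0.84057.
Result = 0.1013·23.48·(+0.93169) / (0.2366·(+0.84057)) = +11.143 rad/s; magnitude 11.143 rad/s.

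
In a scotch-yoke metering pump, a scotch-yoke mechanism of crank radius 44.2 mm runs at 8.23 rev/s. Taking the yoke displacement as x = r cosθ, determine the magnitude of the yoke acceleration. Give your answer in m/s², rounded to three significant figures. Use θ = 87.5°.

5.16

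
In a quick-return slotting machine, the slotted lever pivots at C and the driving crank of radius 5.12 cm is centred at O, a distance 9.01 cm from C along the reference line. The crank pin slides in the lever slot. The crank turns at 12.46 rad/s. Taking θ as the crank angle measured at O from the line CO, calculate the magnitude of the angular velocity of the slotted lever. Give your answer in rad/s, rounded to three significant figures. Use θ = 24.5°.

4.44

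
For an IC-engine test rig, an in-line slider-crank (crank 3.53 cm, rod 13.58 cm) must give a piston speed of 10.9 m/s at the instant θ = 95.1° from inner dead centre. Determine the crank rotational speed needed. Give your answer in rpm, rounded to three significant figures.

For an in-line slider-crank, |v_piston| = rω|sinθ|·[1 + r cosθ/√(L² − r² sin²θ)].
With r = 0.0353 m, L = 0.1358 m, θ = 95.1°: the bracketed kinematic factor |dx/dθ| = 0.034319 m.
ω = v/|dx/dθ| = 10.9/0.034319 = 317.61 rad/s.
N = 60ω/(2π) = 3032.9 rpm.

3030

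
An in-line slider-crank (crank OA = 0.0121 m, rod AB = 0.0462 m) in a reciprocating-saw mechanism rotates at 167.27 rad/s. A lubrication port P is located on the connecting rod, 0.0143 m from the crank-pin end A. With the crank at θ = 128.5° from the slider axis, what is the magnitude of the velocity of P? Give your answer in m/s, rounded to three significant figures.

ω = 167.3 rad/s.  Crank-pin speed |V_A| = rω = 2.024 m/s, perpendicular to OA.
Rod angle: sinφ = −(r/L) sinθ ⇒ φ = -11.828°; ω_rod = −rω cosθ/√(L²−r²sin²θ) = +27.863 rad/s.
V_P = V_A + ω_rod × AP, with AP = 0.0143 m along the rod.
Components: V_Px = −rω sinθ − a·ω_rod·sinφ = -1.5023 m/s;  V_Py = rω cosθ + a·ω_rod·cosφ = -0.86996 m/s.
|V_P| = √(V_Px² + V_Py²) = 1.736 m/s.

1.74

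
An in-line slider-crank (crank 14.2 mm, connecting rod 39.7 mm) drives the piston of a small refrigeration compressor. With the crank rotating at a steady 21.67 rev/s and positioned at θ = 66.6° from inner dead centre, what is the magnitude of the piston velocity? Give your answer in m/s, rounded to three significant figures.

2.04

ω = 2π·21.7 = 136.2 rad/s
For an in-line slider-crank, x = r cosθ + √(L² − r² sin²θ), so v = −rω sinθ·[1 + r cosθ/√(L² − r² sin²θ)].
With r = 0.0142 m, L = 0.0397 m, θ = 66.6°: √(L² − r² sin²θ) = 0.0375 m.
v = −0.0142·136.2·0.91775·[1 + 0.0142·0.39715/0.0375] = -2.0413 m/s.
|v| = 2.0413 m/s.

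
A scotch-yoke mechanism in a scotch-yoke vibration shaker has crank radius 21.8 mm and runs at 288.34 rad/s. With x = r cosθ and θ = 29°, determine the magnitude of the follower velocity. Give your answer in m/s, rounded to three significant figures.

ω = 288.3 rad/s
x = r cosθ ⇒ ẋ = −rω sinθ.
|v| = rω|sinθ| = 0.0218·288.3·|sin 29°| = 3.0474 m/s.

3.05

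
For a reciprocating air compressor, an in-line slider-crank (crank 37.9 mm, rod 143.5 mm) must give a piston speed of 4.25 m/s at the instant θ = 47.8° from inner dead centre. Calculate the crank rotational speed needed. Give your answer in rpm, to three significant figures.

For an in-line slider-crank, |v_piston| = rω|sinθ|·[1 + r cosθ/√(L² − r² sin²θ)].
With r = 0.0379 m, L = 0.1435 m, θ = 47.8°: the bracketed kinematic factor |dx/dθ| = 0.033156 m.
ω = v/|dx/dθ| = 4.25/0.033156 = 128.18 rad/s.
N = 60ω/(2π) = 1224.1 rpm.

1220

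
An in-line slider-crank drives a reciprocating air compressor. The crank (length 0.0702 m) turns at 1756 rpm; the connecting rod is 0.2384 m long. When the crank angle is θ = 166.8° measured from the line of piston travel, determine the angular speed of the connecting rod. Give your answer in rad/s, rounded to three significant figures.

52.8

ω = 183.9 rad/s (converted from 1756 rpm).
The rod makes angle φ with the slider axis where L sinφ = r sinθ; differentiating, L cosφ·φ̇ = r ω cosθ.
L cosφ = √(L² − r² sin²θ) = 0.23786 m.
|ω_rod| = r ω |cosθ| / √(L² − r² sin²θ) = 0.0702·183.9·0.97358/0.23786 = 52.837 rad/s.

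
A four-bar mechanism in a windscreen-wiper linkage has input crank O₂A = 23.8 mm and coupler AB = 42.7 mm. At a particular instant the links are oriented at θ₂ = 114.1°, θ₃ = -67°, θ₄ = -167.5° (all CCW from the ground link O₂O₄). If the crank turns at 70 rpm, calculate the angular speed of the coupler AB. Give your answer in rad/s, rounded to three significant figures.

4.07

ω₂ = 7.33 rad/s (from 70 rpm).
Differentiating the loop-closure r₂e^{iθ₂}+r₃e^{iθ₃}=r₁+r₄e^{iθ₄} gives r₂ω₂e^{iθ₂}+r₃ω₃e^{iθ₃}=r₄ω₄e^{iθ₄}.
Eliminating the other unknown: ω₃ = r₂ω₂ sin(θ₄−θ₂) / [r₃ sin(θ₃−θ₄)].
Numerator sine = +0.97958; denominator sine = +0.98325.
Result = 0.0238·7.33·(+0.97958) / (0.0427·(+0.98325)) = +4.0705 rad/s; magnitude 4.0705 rad/s.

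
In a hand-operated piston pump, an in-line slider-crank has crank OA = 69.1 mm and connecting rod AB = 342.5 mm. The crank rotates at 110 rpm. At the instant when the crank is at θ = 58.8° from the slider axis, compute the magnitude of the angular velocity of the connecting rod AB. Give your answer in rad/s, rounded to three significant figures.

1.22

ω = 11.52 rad/s (converted from 110 rpm).
The rod makes angle φ with the slider axis where L sinφ = r sinθ; differentiating, L cosφ·φ̇ = r ω cosθ.
L cosφ = √(L² − r² sin²θ) = 0.33736 m.
|ω_rod| = r ω |cosθ| / √(L² − r² sin²θ) = 0.0691·11.52·0.51803/0.33736 = 1.2222 rad/s.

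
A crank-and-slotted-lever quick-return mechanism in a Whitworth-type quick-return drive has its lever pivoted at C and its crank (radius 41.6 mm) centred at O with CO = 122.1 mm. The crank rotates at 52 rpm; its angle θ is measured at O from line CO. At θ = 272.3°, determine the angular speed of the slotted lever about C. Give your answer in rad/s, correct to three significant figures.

0.618

ω = 5.445 rad/s (from 52 rpm).
Crank pin A relative to C: A = (d + r cosθ, r sinθ); lever angle φ = atan2(r sinθ, d + r cosθ).
Differentiating tanφ: φ̇ = rω(d cosθ + r)/(d² + r² + 2dr cosθ).
d² + r² + 2dr cosθ = |CA|² = 0.0170467 m²;  d cosθ + r = +0.0465 m.
|ω_lever| = |0.0416·5.445·+0.0465| / 0.0170467 = 0.61793 rad/s.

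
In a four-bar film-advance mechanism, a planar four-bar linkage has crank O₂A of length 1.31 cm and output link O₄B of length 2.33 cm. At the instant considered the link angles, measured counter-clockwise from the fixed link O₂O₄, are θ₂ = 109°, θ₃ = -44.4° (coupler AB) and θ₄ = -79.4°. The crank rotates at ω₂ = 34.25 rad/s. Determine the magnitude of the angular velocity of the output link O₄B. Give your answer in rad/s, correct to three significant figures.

ω₂ = 34.25 rad/s
Differentiating the loop-closure r₂e^{iθ₂}+r₃e^{iθ₃}=r₁+r₄e^{iθ₄} gives r₂ω₂e^{iθ₂}+r₃ω₃e^{iθ₃}=r₄ω₄e^{iθ₄}.
Eliminating the other unknown: ω₄ = r₂ω₂ sin(θ₂−θ₃) / [r₄ sin(θ₄−θ₃)].
Numerator sine = +0.44776; denominator sine = -0.57358.
Result = 0.0131·34.25·(+0.44776) / (0.0233·(-0.57358)) = -15.032 rad/s; magnitude 15.032 rad/s.

15.0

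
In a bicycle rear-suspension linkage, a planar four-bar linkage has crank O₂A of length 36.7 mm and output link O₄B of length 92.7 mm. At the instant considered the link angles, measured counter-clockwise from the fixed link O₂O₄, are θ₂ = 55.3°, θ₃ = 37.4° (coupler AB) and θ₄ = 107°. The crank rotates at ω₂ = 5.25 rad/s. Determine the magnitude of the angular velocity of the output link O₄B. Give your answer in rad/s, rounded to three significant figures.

0.682

ω₂ = 5.25 rad/s
Differentiating the loop-closure r₂e^{iθ₂}+r₃e^{iθ₃}=r₁+r₄e^{iθ₄} gives r₂ω₂e^{iθ₂}+r₃ω₃e^{iθ₃}=r₄ω₄e^{iθ₄}.
Eliminating the other unknown: ω₄ = r₂ω₂ sin(θ₂−θ₃) / [r₄ sin(θ₄−θ₃)].
Numerator sine = +0.30736; denominator sine = +0.93728.
Result = 0.0367·5.25·(+0.30736) / (0.0927·(+0.93728)) = +0.68158 rad/s; magnitude 0.68158 rad/s.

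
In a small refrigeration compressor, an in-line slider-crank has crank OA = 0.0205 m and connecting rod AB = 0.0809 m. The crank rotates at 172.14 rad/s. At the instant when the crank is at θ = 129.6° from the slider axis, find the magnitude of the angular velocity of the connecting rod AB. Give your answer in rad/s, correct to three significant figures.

28.4

ω = 172.1 rad/s
The rod makes angle φ with the slider axis where L sinφ = r sinθ; differentiating, L cosφ·φ̇ = r ω cosθ.
L cosφ = √(L² − r² sin²θ) = 0.079343 m.
|ω_rod| = r ω |cosθ| / √(L² − r² sin²θ) = 0.0205·172.1·0.63742/0.079343 = 28.35 rad/s.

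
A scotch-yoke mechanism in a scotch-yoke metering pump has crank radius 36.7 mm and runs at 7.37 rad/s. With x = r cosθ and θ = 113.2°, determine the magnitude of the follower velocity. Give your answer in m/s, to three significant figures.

ω = 7.37 rad/s
x = r cosθ ⇒ ẋ = −rω sinθ.
|v| = rω|sinθ| = 0.0367·7.37·|sin 113.2°| = 0.24861 m/s.

0.249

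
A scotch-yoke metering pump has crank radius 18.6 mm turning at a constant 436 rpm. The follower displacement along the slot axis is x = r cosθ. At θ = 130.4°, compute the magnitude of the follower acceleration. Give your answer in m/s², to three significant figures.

25.1

ω = 45.66 rad/s (from 436 rpm).
x = r cosθ ⇒ ẍ = −rω² cosθ (ω constant).
|a| = rω²|cosθ| = 0.0186·(45.66)²·|cos 130.4°| = 25.13 m/s².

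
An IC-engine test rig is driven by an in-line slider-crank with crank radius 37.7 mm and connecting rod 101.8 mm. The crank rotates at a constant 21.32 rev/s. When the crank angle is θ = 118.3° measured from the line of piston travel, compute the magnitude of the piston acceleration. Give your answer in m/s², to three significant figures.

ω = 2π·21.3 = 134 rad/s
x(θ) = r cosθ + √(L² − r² sin²θ); with ω constant, a = ω²·d²x/dθ².
d²x/dθ² = −r cosθ − r²(cos2θ)/√u − r⁴ sin²2θ/(4u^{3/2}),  u = L² − r² sin²θ = 0.0092614 m².
Substituting r = 0.0377 m, L = 0.1018 m, θ = 118.3°: d²x/dθ² = +0.025608 m.
a = ω²·d²x/dθ² = (134)²·(+0.025608) = +459.53 m/s²;  |a| = 459.53 m/s².

460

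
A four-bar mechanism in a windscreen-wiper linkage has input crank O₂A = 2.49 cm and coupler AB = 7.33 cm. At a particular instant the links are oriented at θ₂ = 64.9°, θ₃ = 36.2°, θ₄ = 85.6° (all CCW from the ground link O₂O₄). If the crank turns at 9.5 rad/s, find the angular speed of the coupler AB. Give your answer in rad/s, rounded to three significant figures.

1.50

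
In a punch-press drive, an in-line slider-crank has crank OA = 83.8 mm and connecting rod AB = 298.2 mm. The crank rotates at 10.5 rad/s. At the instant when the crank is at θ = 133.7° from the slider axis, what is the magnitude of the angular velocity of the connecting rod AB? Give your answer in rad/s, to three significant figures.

2.08

ω = 10.5 rad/s
The rod makes angle φ with the slider axis where L sinφ = r sinθ; differentiating, L cosφ·φ̇ = r ω cosθ.
L cosφ = √(L² − r² sin²θ) = 0.29198 m.
|ω_rod| = r ω |cosθ| / √(L² − r² sin²θ) = 0.0838·10.5·0.69088/0.29198 = 2.082 rad/s.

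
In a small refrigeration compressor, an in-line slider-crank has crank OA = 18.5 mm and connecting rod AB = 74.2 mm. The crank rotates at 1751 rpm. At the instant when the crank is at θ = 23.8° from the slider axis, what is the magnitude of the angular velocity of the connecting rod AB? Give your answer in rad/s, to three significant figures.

42.0

ω = 183.4 rad/s (converted from 1751 rpm).
The rod makes angle φ with the slider axis where L sinφ = r sinθ; differentiating, L cosφ·φ̇ = r ω cosθ.
L cosφ = √(L² − r² sin²θ) = 0.073823 m.
|ω_rod| = r ω |cosθ| / √(L² − r² sin²θ) = 0.0185·183.4·0.91496/0.073823 = 42.043 rad/s.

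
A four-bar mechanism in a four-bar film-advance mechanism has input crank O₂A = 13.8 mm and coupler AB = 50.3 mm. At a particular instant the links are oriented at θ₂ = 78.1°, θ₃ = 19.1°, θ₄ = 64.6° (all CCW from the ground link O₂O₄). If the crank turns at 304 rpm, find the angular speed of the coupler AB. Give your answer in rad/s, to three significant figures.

2.86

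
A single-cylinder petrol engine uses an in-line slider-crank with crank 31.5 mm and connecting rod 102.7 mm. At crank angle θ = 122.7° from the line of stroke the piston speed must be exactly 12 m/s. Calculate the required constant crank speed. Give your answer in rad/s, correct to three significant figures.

546

For an in-line slider-crank, |v_piston| = rω|sinθ|·[1 + r cosθ/√(L² − r² sin²θ)].
With r = 0.0315 m, L = 0.1027 m, θ = 122.7°: the bracketed kinematic factor |dx/dθ| = 0.021961 m.
ω = v/|dx/dθ| = 12/0.021961 = 546.42 rad/s.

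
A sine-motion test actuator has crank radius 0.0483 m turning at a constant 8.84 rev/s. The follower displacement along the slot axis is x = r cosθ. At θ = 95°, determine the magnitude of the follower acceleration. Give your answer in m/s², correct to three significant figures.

ω = 55.54 rad/s (from 8.84 rev/s).
x = r cosθ ⇒ ẍ = −rω² cosθ (ω constant).
|a| = rω²|cosθ| = 0.0483·(55.54)²·|cos 95°| = 12.987 m/s².

13.0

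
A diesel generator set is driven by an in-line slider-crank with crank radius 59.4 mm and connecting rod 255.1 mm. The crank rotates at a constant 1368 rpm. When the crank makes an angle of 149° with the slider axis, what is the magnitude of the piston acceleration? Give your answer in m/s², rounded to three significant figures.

908

ω = 2π·1368/60 = 143.3 rad/s
x(θ) = r cosθ + √(L² − r² sin²θ); with ω constant, a = ω²·d²x/dθ².
d²x/dθ² = −r cosθ − r²(cos2θ)/√u − r⁴ sin²2θ/(4u^{3/2}),  u = L² − r² sin²θ = 0.0641401 m².
Substituting r = 0.0594 m, L = 0.2551 m, θ = 149°: d²x/dθ² = +0.044226 m.
a = ω²·d²x/dθ² = (143.3)²·(+0.044226) = +907.62 m/s²;  |a| = 907.62 m/s².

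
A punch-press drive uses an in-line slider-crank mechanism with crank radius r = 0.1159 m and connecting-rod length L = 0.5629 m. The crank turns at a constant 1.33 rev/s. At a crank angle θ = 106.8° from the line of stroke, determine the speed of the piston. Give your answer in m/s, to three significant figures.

0.871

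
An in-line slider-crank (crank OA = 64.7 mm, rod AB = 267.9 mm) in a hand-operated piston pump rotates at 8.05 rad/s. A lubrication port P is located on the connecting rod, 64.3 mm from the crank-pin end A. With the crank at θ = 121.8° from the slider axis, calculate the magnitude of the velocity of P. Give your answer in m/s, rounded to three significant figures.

ω = 8.05 rad/s.  Crank-pin speed |V_A| = rω = 0.52084 m/s, perpendicular to OA.
Rod angle: sinφ = −(r/L) sinθ ⇒ φ = -11.844°; ω_rod = −rω cosθ/√(L²−r²sin²θ) = +1.0468 rad/s.
V_P = V_A + ω_rod × AP, with AP = 0.0643 m along the rod.
Components: V_Px = −rω sinθ − a·ω_rod·sinφ = -0.42884 m/s;  V_Py = rω cosθ + a·ω_rod·cosφ = -0.20858 m/s.
|V_P| = √(V_Px² + V_Py²) = 0.47687 m/s.

0.477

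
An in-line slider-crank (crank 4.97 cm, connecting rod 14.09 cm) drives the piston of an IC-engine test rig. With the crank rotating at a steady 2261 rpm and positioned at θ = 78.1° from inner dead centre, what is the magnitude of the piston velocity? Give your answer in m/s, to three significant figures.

ω = 2π·2261/60 = 236.8 rad/s
For an in-line slider-crank, x = r cosθ + √(L² − r² sin²θ), so v = −rω sinθ·[1 + r cosθ/√(L² − r² sin²θ)].
With r = 0.0497 m, L = 0.1409 m, θ = 78.1°: √(L² − r² sin²θ) = 0.13224 m.
v = −0.0497·236.8·0.97851·[1 + 0.0497·0.20620/0.13224] = -12.407 m/s.
|v| = 12.407 m/s.

12.4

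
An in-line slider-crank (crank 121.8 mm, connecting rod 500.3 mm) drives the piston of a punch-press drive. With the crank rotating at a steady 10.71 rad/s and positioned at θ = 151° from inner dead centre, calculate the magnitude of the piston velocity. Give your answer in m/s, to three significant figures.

0.497

ω = 10.71 rad/s
For an in-line slider-crank, x = r cosθ + √(L² − r² sin²θ), so v = −rω sinθ·[1 + r cosθ/√(L² − r² sin²θ)].
With r = 0.1218 m, L = 0.5003 m, θ = 151°: √(L² − r² sin²θ) = 0.4968 m.
v = −0.1218·10.71·0.48481·[1 + 0.1218·-0.87462/0.4968] = -0.49681 m/s.
|v| = 0.49681 m/s.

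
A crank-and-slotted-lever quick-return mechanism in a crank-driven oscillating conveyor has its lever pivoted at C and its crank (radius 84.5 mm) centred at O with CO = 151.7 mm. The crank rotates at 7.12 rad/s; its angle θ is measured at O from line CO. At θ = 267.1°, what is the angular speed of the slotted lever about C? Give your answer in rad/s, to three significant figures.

ω = 7.12 rad/s
Crank pin A relative to C: A = (d + r cosθ, r sinθ); lever angle φ = atan2(r sinθ, d + r cosθ).
Differentiating tanφ: φ̇ = rω(d cosθ + r)/(d² + r² + 2dr cosθ).
d² + r² + 2dr cosθ = |CA|² = 0.0288561 m²;  d cosθ + r = +0.076825 m.
|ω_lever| = |0.0845·7.12·+0.076825| / 0.0288561 = 1.6018 rad/s.

1.60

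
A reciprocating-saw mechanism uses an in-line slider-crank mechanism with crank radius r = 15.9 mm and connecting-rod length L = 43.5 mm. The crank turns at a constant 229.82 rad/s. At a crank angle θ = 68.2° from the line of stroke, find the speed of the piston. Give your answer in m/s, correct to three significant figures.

ω = 229.8 rad/s
For an in-line slider-crank, x = r cosθ + √(L² − r² sin²θ), so v = −rω sinθ·[1 + r cosθ/√(L² − r² sin²θ)].
With r = 0.0159 m, L = 0.0435 m, θ = 68.2°: √(L² − r² sin²θ) = 0.040918 m.
v = −0.0159·229.8·0.92849·[1 + 0.0159·0.37137/0.040918] = -3.8824 m/s.
|v| = 3.8824 m/s.

3.88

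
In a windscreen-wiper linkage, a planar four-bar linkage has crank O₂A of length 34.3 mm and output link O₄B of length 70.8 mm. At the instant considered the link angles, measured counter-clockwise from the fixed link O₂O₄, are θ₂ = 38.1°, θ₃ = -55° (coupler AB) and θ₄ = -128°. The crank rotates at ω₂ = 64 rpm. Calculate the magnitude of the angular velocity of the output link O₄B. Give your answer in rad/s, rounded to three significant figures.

ω₂ = 6.702 rad/s (from 64 rpm).
Differentiating the loop-closure r₂e^{iθ₂}+r₃e^{iθ₃}=r₁+r₄e^{iθ₄} gives r₂ω₂e^{iθ₂}+r₃ω₃e^{iθ₃}=r₄ω₄e^{iθ₄}.
Eliminating the other unknown: ω₄ = r₂ω₂ sin(θ₂−θ₃) / [r₄ sin(θ₄−θ₃)].
Numerator sine = +0.99854; denominator sine = -0.95630.
Result = 0.0343·6.702·(+0.99854) / (0.0708·(-0.95630)) = -3.3903 rad/s; magnitude 3.3903 rad/s.

3.39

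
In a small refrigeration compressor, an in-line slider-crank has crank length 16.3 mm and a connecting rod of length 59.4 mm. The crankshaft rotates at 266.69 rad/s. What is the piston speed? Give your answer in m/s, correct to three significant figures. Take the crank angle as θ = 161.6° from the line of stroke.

ω = 266.7 rad/s
For an in-line slider-crank, x = r cosθ + √(L² − r² sin²θ), so v = −rω sinθ·[1 + r cosθ/√(L² − r² sin²θ)].
With r = 0.0163 m, L = 0.0594 m, θ = 161.6°: √(L² − r² sin²θ) = 0.059177 m.
v = −0.0163·266.7·0.31565·[1 + 0.0163·-0.94888/0.059177] = -1.0135 m/s.
|v| = 1.0135 m/s.

1.01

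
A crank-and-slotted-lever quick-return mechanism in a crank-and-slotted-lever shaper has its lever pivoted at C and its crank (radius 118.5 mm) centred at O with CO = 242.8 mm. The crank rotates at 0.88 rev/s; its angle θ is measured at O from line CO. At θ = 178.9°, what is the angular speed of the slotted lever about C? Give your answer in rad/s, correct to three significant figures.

5.27

ω = 5.529 rad/s (from 0.88 rev/s).
Crank pin A relative to C: A = (d + r cosθ, r sinθ); lever angle φ = atan2(r sinθ, d + r cosθ).
Differentiating tanφ: φ̇ = rω(d cosθ + r)/(d² + r² + 2dr cosθ).
d² + r² + 2dr cosθ = |CA|² = 0.0154611 m²;  d cosθ + r = -0.12426 m.
|ω_lever| = |0.1185·5.529·-0.12426| / 0.0154611 = 5.2657 rad/s.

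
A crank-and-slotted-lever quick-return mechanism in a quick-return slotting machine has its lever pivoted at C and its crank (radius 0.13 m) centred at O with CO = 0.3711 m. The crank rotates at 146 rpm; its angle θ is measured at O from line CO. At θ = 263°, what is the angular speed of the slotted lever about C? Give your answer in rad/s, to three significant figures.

1.18

ω = 15.29 rad/s (from 146 rpm).
Crank pin A relative to C: A = (d + r cosθ, r sinθ); lever angle φ = atan2(r sinθ, d + r cosθ).
Differentiating tanφ: φ̇ = rω(d cosθ + r)/(d² + r² + 2dr cosθ).
d² + r² + 2dr cosθ = |CA|² = 0.142857 m²;  d cosθ + r = +0.084774 m.
|ω_lever| = |0.13·15.29·+0.084774| / 0.142857 = 1.1795 rad/s.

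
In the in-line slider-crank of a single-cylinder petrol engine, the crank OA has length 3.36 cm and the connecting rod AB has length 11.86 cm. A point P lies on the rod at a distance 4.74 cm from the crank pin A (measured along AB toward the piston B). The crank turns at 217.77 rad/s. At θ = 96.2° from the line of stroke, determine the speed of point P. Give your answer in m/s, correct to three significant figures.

7.20

ω = 217.8 rad/s.  Crank-pin speed |V_A| = rω = 7.3171 m/s, perpendicular to OA.
Rod angle: sinφ = −(r/L) sinθ ⇒ φ = -16.359°; ω_rod = −rω cosθ/√(L²−r²sin²θ) = +6.9442 rad/s.
V_P = V_A + ω_rod × AP, with AP = 0.0474 m along the rod.
Components: V_Px = −rω sinθ − a·ω_rod·sinφ = -7.1816 m/s;  V_Py = rω cosθ + a·ω_rod·cosφ = -0.47441 m/s.
|V_P| = √(V_Px² + V_Py²) = 7.1972 m/s.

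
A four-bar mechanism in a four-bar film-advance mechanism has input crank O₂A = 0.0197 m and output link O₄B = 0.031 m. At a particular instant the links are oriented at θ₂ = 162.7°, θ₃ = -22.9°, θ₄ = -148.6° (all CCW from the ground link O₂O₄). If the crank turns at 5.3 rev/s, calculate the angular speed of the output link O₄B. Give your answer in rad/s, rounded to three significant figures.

2.54

ω₂ = 33.3 rad/s (from 5.3 rev/s).
Differentiating the loop-closure r₂e^{iθ₂}+r₃e^{iθ₃}=r₁+r₄e^{iθ₄} gives r₂ω₂e^{iθ₂}+r₃ω₃e^{iθ₃}=r₄ω₄e^{iθ₄}.
Eliminating the other unknown: ω₄ = r₂ω₂ sin(θ₂−θ₃) / [r₄ sin(θ₄−θ₃)].
Numerator sine = -0.09758; denominator sine = -0.81208.
Result = 0.0197·33.3·(-0.09758) / (0.031·(-0.81208)) = +2.5429 rad/s; magnitude 2.5429 rad/s.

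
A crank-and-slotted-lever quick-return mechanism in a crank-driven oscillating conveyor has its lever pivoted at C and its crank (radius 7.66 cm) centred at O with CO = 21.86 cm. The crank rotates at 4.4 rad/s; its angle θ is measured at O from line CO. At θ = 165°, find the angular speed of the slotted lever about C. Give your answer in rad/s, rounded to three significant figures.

ω = 4.4 rad/s
Crank pin A relative to C: A = (d + r cosθ, r sinθ); lever angle φ = atan2(r sinθ, d + r cosθ).
Differentiating tanφ: φ̇ = rω(d cosθ + r)/(d² + r² + 2dr cosθ).
d² + r² + 2dr cosθ = |CA|² = 0.0213051 m²;  d cosθ + r = -0.13455 m.
|ω_lever| = |0.0766·4.4·-0.13455| / 0.0213051 = 2.1286 rad/s.

2.13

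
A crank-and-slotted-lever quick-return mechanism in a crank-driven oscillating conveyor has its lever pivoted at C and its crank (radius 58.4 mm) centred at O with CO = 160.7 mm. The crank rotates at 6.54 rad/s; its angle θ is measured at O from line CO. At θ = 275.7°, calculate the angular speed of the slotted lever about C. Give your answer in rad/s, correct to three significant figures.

0.913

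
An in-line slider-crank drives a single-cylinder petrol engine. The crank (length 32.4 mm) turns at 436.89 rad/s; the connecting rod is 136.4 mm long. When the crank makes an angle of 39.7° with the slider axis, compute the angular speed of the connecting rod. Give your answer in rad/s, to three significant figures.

80.8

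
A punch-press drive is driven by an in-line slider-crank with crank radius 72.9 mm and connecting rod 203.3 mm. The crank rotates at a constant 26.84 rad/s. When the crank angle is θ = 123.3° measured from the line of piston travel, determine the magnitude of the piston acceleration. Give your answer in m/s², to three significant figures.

36.1

ω = 26.84 rad/s
x(θ) = r cosθ + √(L² − r² sin²θ); with ω constant, a = ω²·d²x/dθ².
d²x/dθ² = −r cosθ − r²(cos2θ)/√u − r⁴ sin²2θ/(4u^{3/2}),  u = L² − r² sin²θ = 0.0376184 m².
Substituting r = 0.0729 m, L = 0.2033 m, θ = 123.3°: d²x/dθ² = +0.050091 m.
a = ω²·d²x/dθ² = (26.84)²·(+0.050091) = +36.085 m/s²;  |a| = 36.085 m/s².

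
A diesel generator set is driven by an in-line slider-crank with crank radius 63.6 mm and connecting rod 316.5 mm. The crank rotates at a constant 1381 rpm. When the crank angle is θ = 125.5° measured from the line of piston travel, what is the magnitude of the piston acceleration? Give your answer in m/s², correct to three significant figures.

858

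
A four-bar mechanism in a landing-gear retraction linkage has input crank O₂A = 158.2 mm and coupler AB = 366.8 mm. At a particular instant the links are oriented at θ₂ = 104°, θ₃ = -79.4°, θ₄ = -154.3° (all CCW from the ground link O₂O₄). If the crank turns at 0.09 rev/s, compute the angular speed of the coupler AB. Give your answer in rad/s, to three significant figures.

ω₂ = 0.5655 rad/s (from 0.09 rev/s).
Differentiating the loop-closure r₂e^{iθ₂}+r₃e^{iθ₃}=r₁+r₄e^{iθ₄} gives r₂ω₂e^{iθ₂}+r₃ω₃e^{iθ₃}=r₄ω₄e^{iθ₄}.
Eliminating the other unknown: ω₃ = r₂ω₂ sin(θ₄−θ₂) / [r₃ sin(θ₃−θ₄)].
Numerator sine = +0.97922; denominator sine = +0.96547.
Result = 0.1582·0.5655·(+0.97922) / (0.3668·(+0.96547)) = +0.24737 rad/s; magnitude 0.24737 rad/s.

0.247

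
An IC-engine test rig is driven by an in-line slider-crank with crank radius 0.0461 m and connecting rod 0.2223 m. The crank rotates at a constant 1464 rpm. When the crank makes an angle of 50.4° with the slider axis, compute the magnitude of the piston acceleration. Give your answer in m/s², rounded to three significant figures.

650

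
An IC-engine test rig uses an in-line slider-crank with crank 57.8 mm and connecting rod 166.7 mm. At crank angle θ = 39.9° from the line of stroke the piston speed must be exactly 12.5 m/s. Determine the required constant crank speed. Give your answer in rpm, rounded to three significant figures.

2530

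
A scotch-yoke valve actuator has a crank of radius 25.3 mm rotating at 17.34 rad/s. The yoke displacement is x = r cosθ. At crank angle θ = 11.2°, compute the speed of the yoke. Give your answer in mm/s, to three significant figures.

85.2

ω = 17.34 rad/s
x = r cosθ ⇒ ẋ = −rω sinθ.
|v| = rω|sinθ| = 0.0253·17.34·|sin 11.2°| = 0.085211 m/s = 85.211 mm/s.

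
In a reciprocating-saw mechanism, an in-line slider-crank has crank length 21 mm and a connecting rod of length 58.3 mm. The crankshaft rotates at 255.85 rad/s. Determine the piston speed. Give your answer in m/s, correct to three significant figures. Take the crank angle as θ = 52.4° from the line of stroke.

5.23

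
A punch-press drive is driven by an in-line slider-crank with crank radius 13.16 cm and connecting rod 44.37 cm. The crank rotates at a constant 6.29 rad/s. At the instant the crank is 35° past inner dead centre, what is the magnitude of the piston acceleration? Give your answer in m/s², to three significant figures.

4.83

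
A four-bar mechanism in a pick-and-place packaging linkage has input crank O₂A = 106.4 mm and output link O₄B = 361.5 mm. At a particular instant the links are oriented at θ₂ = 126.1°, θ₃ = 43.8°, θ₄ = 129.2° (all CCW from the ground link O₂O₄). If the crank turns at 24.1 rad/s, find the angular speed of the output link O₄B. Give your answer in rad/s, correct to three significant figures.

7.05

ω₂ = 24.1 rad/s
Differentiating the loop-closure r₂e^{iθ₂}+r₃e^{iθ₃}=r₁+r₄e^{iθ₄} gives r₂ω₂e^{iθ₂}+r₃ω₃e^{iθ₃}=r₄ω₄e^{iθ₄}.
Eliminating the other unknown: ω₄ = r₂ω₂ sin(θ₂−θ₃) / [r₄ sin(θ₄−θ₃)].
Numerator sine = +0.99098; denominator sine = +0.99678.
Result = 0.1064·24.1·(+0.99098) / (0.3615·(+0.99678)) = +7.0521 rad/s; magnitude 7.0521 rad/s.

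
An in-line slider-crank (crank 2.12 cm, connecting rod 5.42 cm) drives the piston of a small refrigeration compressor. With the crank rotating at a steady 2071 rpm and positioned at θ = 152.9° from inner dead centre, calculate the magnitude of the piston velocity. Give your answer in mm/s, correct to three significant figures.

ω = 2π·2071/60 = 216.9 rad/s
For an in-line slider-crank, x = r cosθ + √(L² − r² sin²θ), so v = −rω sinθ·[1 + r cosθ/√(L² − r² sin²θ)].
With r = 0.0212 m, L = 0.0542 m, θ = 152.9°: √(L² − r² sin²θ) = 0.053333 m.
v = −0.0212·216.9·0.45554·[1 + 0.0212·-0.89021/0.053333] = -1.3533 m/s.
|v| = 1.3533 m/s = 1353.3 mm/s.

1350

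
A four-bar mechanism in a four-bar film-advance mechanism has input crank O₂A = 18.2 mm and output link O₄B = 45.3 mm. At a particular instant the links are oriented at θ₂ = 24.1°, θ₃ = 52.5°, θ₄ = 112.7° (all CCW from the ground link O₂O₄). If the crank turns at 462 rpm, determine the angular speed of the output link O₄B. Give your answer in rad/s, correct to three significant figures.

10.7

ω₂ = 48.38 rad/s (from 462 rpm).
Differentiating the loop-closure r₂e^{iθ₂}+r₃e^{iθ₃}=r₁+r₄e^{iθ₄} gives r₂ω₂e^{iθ₂}+r₃ω₃e^{iθ₃}=r₄ω₄e^{iθ₄}.
Eliminating the other unknown: ω₄ = r₂ω₂ sin(θ₂−θ₃) / [r₄ sin(θ₄−θ₃)].
Numerator sine = -0.47562; denominator sine = +0.86777.
Result = 0.0182·48.38·(-0.47562) / (0.0453·(+0.86777)) = -10.654 rad/s; magnitude 10.654 rad/s.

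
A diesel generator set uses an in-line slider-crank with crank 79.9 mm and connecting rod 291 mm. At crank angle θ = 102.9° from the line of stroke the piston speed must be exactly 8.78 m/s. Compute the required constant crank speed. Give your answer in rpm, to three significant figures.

1150

For an in-line slider-crank, |v_piston| = rω|sinθ|·[1 + r cosθ/√(L² − r² sin²θ)].
With r = 0.0799 m, L = 0.291 m, θ = 102.9°: the bracketed kinematic factor |dx/dθ| = 0.072929 m.
ω = v/|dx/dθ| = 8.78/0.072929 = 120.39 rad/s.
N = 60ω/(2π) = 1149.7 rpm.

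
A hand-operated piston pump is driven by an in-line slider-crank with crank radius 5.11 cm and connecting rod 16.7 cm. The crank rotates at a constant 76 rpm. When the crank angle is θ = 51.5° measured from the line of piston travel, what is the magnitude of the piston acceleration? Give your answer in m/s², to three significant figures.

ω = 2π·76/60 = 7.959 rad/s
x(θ) = r cosθ + √(L² − r² sin²θ); with ω constant, a = ω²·d²x/dθ².
d²x/dθ² = −r cosθ − r²(cos2θ)/√u − r⁴ sin²2θ/(4u^{3/2}),  u = L² − r² sin²θ = 0.0262897 m².
Substituting r = 0.0511 m, L = 0.167 m, θ = 51.5°: d²x/dθ² = -0.028567 m.
a = ω²·d²x/dθ² = (7.959)²·(-0.028567) = -1.8095 m/s²;  |a| = 1.8095 m/s².

1.81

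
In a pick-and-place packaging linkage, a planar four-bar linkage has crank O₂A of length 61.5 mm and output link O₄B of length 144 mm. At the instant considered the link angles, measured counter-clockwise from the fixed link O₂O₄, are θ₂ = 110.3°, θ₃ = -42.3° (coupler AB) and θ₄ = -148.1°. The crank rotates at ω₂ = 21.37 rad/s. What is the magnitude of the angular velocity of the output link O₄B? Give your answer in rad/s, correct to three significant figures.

ω₂ = 21.37 rad/s
Differentiating the loop-closure r₂e^{iθ₂}+r₃e^{iθ₃}=r₁+r₄e^{iθ₄} gives r₂ω₂e^{iθ₂}+r₃ω₃e^{iθ₃}=r₄ω₄e^{iθ₄}.
Eliminating the other unknown: ω₄ = r₂ω₂ sin(θ₂−θ₃) / [r₄ sin(θ₄−θ₃)].
Numerator sine = +0.46020; denominator sine = -0.96222.
Result = 0.0615·21.37·(+0.46020) / (0.144·(-0.96222)) = -4.3651 rad/s; magnitude 4.3651 rad/s.

4.37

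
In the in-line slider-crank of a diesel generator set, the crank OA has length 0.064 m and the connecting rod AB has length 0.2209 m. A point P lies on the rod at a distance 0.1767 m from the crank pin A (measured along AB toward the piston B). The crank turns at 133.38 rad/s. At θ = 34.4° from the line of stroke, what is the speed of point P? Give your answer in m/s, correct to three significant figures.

5.93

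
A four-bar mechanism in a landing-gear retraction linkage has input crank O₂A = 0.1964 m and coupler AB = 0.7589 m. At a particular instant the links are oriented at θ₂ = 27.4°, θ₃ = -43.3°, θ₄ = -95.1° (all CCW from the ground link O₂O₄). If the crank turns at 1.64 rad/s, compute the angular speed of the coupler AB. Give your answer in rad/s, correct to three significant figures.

0.455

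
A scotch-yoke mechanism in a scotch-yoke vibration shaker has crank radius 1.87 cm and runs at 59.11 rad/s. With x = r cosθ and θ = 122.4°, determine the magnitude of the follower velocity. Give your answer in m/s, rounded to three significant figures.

ω = 59.11 rad/s
x = r cosθ ⇒ ẋ = −rω sinθ.
|v| = rω|sinθ| = 0.0187·59.11·|sin 122.4°| = 0.93328 m/s.

0.933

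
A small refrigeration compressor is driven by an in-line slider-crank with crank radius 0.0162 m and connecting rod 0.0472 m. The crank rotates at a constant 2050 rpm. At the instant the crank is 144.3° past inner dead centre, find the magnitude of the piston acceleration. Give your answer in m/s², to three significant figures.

516

ω = 2π·2050/60 = 214.7 rad/s
x(θ) = r cosθ + √(L² − r² sin²θ); with ω constant, a = ω²·d²x/dθ².
d²x/dθ² = −r cosθ − r²(cos2θ)/√u − r⁴ sin²2θ/(4u^{3/2}),  u = L² − r² sin²θ = 0.00213847 m².
Substituting r = 0.0162 m, L = 0.0472 m, θ = 144.3°: d²x/dθ² = +0.011189 m.
a = ω²·d²x/dθ² = (214.7)²·(+0.011189) = +515.66 m/s²;  |a| = 515.66 m/s².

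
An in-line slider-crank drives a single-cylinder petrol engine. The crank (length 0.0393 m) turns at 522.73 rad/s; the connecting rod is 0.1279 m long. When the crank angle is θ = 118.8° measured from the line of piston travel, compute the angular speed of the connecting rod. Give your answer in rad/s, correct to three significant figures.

ω = 522.7 rad/s
The rod makes angle φ with the slider axis where L sinφ = r sinθ; differentiating, L cosφ·φ̇ = r ω cosθ.
L cosφ = √(L² − r² sin²θ) = 0.12318 m.
|ω_rod| = r ω |cosθ| / √(L² − r² sin²θ) = 0.0393·522.7·0.48175/0.12318 = 80.347 rad/s.

80.3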